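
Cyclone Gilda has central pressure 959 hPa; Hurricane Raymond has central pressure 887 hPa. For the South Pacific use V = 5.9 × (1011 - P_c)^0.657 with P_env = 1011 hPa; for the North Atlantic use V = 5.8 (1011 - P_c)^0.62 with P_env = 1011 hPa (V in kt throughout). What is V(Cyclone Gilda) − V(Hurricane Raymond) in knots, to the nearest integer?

-36 kt

Cyclone Gilda: ΔP = 52; V ≈ 5.9 × 52^0.657 ≈ 79.12 kt.
Hurricane Raymond: ΔP = 124; V ≈ 5.8 × 124^0.62 ≈ 115.17 kt.
Difference ≈ 79.12 − 115.17 = -36.05 → -36 kt.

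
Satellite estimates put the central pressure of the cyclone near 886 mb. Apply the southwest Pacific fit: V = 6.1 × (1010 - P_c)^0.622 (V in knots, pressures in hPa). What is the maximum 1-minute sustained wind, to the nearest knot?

122 kt

ΔP = 1010 − 886 = 124 mb.
124^0.622 ≈ 20.050.
V ≈ 6.1 × 20.050 ≈ 122.3 kt.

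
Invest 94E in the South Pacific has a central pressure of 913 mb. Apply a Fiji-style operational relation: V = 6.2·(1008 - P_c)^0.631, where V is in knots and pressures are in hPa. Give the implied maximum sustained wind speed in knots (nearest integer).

ΔP = 1008 − 913 = 95 mb.
95^0.631 ≈ 17.699.
V ≈ 6.2 × 17.699 ≈ 109.7 kt.

110 kt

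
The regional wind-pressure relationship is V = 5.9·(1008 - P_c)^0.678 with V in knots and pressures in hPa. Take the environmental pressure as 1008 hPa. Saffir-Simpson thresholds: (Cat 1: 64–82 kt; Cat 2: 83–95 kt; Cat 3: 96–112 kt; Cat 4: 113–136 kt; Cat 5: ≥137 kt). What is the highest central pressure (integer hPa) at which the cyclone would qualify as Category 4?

930 hPa

Category 4 begins at V = 113 kt.
Required ΔP = (113/5.9)^(1/0.678) = 19.153^1.475 ≈ 77.84 hPa.
P_c ≤ 1008 − 77.84 = 930.16, so the highest integer P_c is 930 hPa.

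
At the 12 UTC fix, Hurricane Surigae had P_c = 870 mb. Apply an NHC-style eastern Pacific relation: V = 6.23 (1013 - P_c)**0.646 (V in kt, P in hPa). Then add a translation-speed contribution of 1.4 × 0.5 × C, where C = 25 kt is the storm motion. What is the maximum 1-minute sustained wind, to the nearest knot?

ΔP = 1013 − 870 = 143 mb.
143^0.646 ≈ 24.680.
V ≈ 6.23 × 24.680 ≈ 153.8 kt.
Translation term: 1.4 × 0.5 × 25 = 17.5 kt.
Corrected V ≈ 171.3 kt → 171 kt.

171 kt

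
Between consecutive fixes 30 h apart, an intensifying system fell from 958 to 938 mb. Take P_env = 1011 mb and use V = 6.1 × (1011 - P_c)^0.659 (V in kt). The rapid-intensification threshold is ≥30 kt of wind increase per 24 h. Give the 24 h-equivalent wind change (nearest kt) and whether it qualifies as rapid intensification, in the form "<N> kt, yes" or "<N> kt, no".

V₁: ΔP = 53, V ≈ 6.1 × 53^0.659 ≈ 83.49 kt.
V₂: ΔP = 73, V ≈ 6.1 × 73^0.659 ≈ 103.10 kt.
ΔV over 30 h = 19.61 kt → 24 h equivalent = 19.61 × 24/30 ≈ 15.69 kt.
16 kt < 30 kt ⇒ not rapid intensification.

16 kt, no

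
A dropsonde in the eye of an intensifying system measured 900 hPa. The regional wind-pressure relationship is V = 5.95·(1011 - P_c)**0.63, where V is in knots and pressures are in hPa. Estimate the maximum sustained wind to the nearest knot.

116 kt

ΔP = 1011 − 900 = 111 hPa.
111^0.63 ≈ 19.434.
V ≈ 5.95 × 19.434 ≈ 115.6 kt.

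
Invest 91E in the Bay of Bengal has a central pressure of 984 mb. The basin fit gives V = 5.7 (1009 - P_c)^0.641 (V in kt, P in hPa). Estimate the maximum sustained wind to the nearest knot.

45 kt

ΔP = 1009 − 984 = 25 mb.
25^0.641 ≈ 7.872.
V ≈ 5.7 × 7.872 ≈ 44.9 kt.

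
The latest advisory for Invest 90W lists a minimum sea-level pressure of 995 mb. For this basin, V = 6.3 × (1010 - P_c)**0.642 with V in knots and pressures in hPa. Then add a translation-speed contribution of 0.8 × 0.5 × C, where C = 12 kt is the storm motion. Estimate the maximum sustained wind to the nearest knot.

ΔP = 1010 − 995 = 15 mb.
15^0.642 ≈ 5.689.
V ≈ 6.3 × 5.689 ≈ 35.8 kt.
Translation term: 0.8 × 0.5 × 12 = 4.8 kt.
Corrected V ≈ 40.6 kt → 41 kt.

41 kt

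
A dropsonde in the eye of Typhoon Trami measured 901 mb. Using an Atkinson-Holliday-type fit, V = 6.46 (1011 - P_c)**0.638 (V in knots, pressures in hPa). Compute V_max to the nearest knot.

130 kt

ΔP = 1011 − 901 = 110 mb.
110^0.638 ≈ 20.064.
V ≈ 6.46 × 20.064 ≈ 129.6 kt.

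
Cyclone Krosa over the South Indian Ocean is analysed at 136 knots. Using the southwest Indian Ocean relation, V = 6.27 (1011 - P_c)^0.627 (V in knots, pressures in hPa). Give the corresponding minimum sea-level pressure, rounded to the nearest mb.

ΔP = (V / 6.27)^(1/0.627) = (136/6.27)^1.595.
136/6.27 = 21.691; 21.691^1.595 ≈ 135.27 mb.
P_c = 1011 − 135.27 = 875.73 ≈ 876 mb.

876 mb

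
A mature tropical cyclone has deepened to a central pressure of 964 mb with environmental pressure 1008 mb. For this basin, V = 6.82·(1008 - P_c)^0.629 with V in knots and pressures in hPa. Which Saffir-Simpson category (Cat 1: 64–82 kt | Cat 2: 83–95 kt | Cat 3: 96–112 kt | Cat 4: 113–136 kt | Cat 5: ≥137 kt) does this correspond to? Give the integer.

ΔP = 1008 − 964 = 44 mb.
V ≈ 6.82 × 44^0.629 = 6.82 × 10.81 ≈ 74 kt.
74 kt falls in the Category 1 band.

1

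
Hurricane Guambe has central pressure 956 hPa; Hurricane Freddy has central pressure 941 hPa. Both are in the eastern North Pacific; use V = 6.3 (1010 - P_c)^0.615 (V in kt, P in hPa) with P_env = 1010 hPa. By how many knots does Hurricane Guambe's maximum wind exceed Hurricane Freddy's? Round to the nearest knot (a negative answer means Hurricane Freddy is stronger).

Hurricane Guambe: ΔP = 54; V ≈ 6.3 × 54^0.615 ≈ 73.24 kt.
Hurricane Freddy: ΔP = 69; V ≈ 6.3 × 69^0.615 ≈ 85.16 kt.
Difference ≈ 73.24 − 85.16 = -11.92 → -12 kt.

-12 kt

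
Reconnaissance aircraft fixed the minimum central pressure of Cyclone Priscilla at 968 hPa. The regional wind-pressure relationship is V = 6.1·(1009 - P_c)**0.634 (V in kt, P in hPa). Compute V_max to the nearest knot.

64 kt

ΔP = 1009 − 968 = 41 hPa.
41^0.634 ≈ 10.532.
V ≈ 6.1 × 10.532 ≈ 64.2 kt.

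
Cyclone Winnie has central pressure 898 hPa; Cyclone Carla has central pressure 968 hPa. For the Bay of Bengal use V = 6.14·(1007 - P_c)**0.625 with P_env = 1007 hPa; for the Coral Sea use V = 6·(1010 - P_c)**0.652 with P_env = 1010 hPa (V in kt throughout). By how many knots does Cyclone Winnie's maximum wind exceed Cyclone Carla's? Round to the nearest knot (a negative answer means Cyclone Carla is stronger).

47 kt

Cyclone Winnie: ΔP = 109; V ≈ 6.14 × 109^0.625 ≈ 115.23 kt.
Cyclone Carla: ΔP = 42; V ≈ 6 × 42^0.652 ≈ 68.63 kt.
Difference ≈ 115.23 − 68.63 = 46.60 → 47 kt.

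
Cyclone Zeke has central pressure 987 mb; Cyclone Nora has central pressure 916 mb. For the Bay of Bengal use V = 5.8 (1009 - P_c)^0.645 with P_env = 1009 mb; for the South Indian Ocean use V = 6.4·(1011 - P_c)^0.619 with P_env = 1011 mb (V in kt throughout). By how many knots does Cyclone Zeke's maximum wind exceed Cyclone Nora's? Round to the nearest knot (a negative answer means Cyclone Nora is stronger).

-65 kt

Cyclone Zeke: ΔP = 22; V ≈ 5.8 × 22^0.645 ≈ 42.59 kt.
Cyclone Nora: ΔP = 95; V ≈ 6.4 × 95^0.619 ≈ 107.25 kt.
Difference ≈ 42.59 − 107.25 = -64.66 → -65 kt.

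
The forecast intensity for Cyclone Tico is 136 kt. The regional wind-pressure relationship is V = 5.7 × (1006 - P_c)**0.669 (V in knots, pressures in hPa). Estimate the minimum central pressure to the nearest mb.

ΔP = (V / 5.7)^(1/0.669) = (136/5.7)^1.495.
136/5.7 = 23.860; 23.860^1.495 ≈ 114.63 mb.
P_c = 1006 − 114.63 = 891.37 ≈ 891 mb.

891 mb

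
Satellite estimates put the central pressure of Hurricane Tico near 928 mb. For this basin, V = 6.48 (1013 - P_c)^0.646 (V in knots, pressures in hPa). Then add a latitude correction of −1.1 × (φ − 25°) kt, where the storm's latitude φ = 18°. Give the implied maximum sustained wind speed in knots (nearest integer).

122 kt

ΔP = 1013 − 928 = 85 mb.
85^0.646 ≈ 17.636.
V ≈ 6.48 × 17.636 ≈ 114.3 kt.
Latitude correction: −1.1 × (18 − 25) = 7.7 kt.
Corrected V ≈ 122 kt → 122 kt.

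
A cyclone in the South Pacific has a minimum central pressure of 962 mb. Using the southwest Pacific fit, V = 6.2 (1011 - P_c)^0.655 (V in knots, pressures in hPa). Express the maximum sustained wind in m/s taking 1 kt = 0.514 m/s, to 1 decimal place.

40.8 m/s

ΔP = 1011 − 962 = 49 mb.
V ≈ 6.2 × 49^0.655 = 6.2 × 12.796 ≈ 79.336 kt.
79.336 × 0.514 ≈ 40.78 m/s → 40.8 m/s.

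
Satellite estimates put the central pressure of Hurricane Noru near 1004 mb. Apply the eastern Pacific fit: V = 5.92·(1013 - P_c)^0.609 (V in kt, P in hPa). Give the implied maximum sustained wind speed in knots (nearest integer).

ΔP = 1013 − 1004 = 9 mb.
9^0.609 ≈ 3.812.
V ≈ 5.92 × 3.812 ≈ 22.6 kt.

23 kt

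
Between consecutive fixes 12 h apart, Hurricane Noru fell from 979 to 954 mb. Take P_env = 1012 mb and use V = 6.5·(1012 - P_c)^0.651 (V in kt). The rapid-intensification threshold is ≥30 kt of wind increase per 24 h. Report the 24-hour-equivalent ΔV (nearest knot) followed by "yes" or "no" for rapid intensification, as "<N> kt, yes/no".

V₁: ΔP = 33, V ≈ 6.5 × 33^0.651 ≈ 63.31 kt.
V₂: ΔP = 58, V ≈ 6.5 × 58^0.651 ≈ 91.39 kt.
ΔV over 12 h = 28.08 kt → 24 h equivalent = 28.08 × 24/12 ≈ 56.16 kt.
56 kt ≥ 30 kt ⇒ rapid intensification.

56 kt, yes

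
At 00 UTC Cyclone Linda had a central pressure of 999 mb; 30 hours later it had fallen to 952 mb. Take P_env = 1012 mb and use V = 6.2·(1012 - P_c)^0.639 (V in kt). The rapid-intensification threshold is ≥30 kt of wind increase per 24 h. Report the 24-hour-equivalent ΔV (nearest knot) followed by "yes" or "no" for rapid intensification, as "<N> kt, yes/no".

V₁: ΔP = 13, V ≈ 6.2 × 13^0.639 ≈ 31.93 kt.
V₂: ΔP = 60, V ≈ 6.2 × 60^0.639 ≈ 84.85 kt.
ΔV over 30 h = 52.92 kt → 24 h equivalent = 52.92 × 24/30 ≈ 42.34 kt.
42 kt ≥ 30 kt ⇒ rapid intensification.

42 kt, yes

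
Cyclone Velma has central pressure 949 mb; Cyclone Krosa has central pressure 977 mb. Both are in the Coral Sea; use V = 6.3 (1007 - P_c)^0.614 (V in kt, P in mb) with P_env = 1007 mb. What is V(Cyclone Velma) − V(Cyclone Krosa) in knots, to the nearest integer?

Cyclone Velma: ΔP = 58; V ≈ 6.3 × 58^0.614 ≈ 76.22 kt.
Cyclone Krosa: ΔP = 30; V ≈ 6.3 × 30^0.614 ≈ 50.85 kt.
Difference ≈ 76.22 − 50.85 = 25.37 → 25 kt.

25 kt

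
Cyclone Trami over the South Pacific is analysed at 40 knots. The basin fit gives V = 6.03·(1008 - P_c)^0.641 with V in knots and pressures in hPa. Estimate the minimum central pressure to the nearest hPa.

ΔP = (V / 6.03)^(1/0.641) = (40/6.03)^1.560.
40/6.03 = 6.633; 6.633^1.560 ≈ 19.14 hPa.
P_c = 1008 − 19.14 = 988.86 ≈ 989 hPa.

989 hPa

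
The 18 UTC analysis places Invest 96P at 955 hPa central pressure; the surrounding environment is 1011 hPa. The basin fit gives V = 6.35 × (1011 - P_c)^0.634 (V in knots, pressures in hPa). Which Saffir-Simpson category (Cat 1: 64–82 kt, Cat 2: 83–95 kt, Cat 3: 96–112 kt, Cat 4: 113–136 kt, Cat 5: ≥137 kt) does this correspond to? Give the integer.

1

ΔP = 1011 − 955 = 56 hPa.
V ≈ 6.35 × 56^0.634 = 6.35 × 12.83 ≈ 81 kt.
81 kt falls in the Category 1 band.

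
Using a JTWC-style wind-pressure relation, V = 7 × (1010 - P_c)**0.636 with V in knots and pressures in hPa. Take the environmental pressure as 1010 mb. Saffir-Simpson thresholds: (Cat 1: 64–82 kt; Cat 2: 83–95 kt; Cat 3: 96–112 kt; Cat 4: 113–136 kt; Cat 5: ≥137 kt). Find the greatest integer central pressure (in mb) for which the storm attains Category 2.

961 mb

Category 2 begins at V = 83 kt.
Required ΔP = (83/7)^(1/0.636) = 11.857^1.572 ≈ 48.83 mb.
P_c ≤ 1010 − 48.83 = 961.17, so the highest integer P_c is 961 mb.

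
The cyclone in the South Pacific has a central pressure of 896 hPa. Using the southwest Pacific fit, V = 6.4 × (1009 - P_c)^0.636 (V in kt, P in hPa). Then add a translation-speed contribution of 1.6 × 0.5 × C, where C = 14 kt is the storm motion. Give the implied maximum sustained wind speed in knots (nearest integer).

141 kt

ΔP = 1009 − 896 = 113 hPa.
113^0.636 ≈ 20.219.
V ≈ 6.4 × 20.219 ≈ 129.4 kt.
Translation term: 1.6 × 0.5 × 14 = 11.2 kt.
Corrected V ≈ 140.6 kt → 141 kt.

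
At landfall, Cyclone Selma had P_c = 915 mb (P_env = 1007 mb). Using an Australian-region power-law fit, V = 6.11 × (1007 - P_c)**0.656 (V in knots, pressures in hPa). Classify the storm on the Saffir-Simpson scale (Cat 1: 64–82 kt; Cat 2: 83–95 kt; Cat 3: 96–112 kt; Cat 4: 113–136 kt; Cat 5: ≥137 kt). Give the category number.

4

ΔP = 1007 − 915 = 92 mb.
V ≈ 6.11 × 92^0.656 = 6.11 × 19.42 ≈ 119 kt.
119 kt falls in the Category 4 band.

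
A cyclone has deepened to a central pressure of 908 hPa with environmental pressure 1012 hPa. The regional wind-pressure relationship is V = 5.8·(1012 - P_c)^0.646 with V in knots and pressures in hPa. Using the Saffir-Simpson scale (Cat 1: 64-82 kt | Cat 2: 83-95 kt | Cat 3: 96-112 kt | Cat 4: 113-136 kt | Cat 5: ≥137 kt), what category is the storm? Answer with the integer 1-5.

4

ΔP = 1012 − 908 = 104 hPa.
V ≈ 5.8 × 104^0.646 = 5.8 × 20.09 ≈ 117 kt.
117 kt falls in the Category 4 band.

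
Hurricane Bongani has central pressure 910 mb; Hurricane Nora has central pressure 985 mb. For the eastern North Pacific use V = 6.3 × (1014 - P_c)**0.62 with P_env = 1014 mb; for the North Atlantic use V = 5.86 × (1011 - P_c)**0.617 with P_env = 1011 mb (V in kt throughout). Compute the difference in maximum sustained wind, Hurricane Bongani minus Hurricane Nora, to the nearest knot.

68 kt

Hurricane Bongani: ΔP = 104; V ≈ 6.3 × 104^0.62 ≈ 112.18 kt.
Hurricane Nora: ΔP = 26; V ≈ 5.86 × 26^0.617 ≈ 43.75 kt.
Difference ≈ 112.18 − 43.75 = 68.43 → 68 kt.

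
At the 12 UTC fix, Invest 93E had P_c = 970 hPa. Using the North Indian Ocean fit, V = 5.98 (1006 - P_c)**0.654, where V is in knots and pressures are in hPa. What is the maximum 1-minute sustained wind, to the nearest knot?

62 kt

ΔP = 1006 − 970 = 36 hPa.
36^0.654 ≈ 10.419.
V ≈ 5.98 × 10.419 ≈ 62.3 kt.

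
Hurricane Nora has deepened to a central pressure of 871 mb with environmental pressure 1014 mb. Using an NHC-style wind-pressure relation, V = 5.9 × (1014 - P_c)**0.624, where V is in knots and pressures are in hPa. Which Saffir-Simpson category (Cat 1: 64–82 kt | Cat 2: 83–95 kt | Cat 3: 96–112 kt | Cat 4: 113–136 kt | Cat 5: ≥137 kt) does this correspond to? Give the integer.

4

ΔP = 1014 − 871 = 143 mb.
V ≈ 5.9 × 143^0.624 = 5.9 × 22.13 ≈ 131 kt.
131 kt falls in the Category 4 band.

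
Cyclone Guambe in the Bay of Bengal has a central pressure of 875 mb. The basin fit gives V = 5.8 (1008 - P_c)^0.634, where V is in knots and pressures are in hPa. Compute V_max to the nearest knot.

ΔP = 1008 − 875 = 133 mb.
133^0.634 ≈ 22.209.
V ≈ 5.8 × 22.209 ≈ 128.8 kt.

129 kt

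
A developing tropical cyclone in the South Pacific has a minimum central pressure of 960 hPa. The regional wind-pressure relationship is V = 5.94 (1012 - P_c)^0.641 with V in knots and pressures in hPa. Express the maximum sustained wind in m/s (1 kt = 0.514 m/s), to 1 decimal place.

ΔP = 1012 − 960 = 52 hPa.
V ≈ 5.94 × 52^0.641 = 5.94 × 12.588 ≈ 74.773 kt.
74.773 × 0.514 ≈ 38.43 m/s → 38.4 m/s.

38.4 m/s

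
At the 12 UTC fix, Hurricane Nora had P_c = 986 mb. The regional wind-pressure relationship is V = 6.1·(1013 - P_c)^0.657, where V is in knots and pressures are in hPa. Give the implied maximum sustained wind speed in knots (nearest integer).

53 kt

ΔP = 1013 − 986 = 27 mb.
27^0.657 ≈ 8.718.
V ≈ 6.1 × 8.718 ≈ 53.2 kt.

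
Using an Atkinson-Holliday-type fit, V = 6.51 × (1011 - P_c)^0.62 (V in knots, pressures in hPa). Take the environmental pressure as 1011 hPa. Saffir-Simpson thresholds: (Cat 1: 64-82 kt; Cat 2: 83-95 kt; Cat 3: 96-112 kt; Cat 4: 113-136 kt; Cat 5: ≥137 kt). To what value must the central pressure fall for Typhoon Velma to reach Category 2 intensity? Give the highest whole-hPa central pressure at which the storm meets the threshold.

Category 2 begins at V = 83 kt.
Required ΔP = (83/6.51)^(1/0.62) = 12.750^1.613 ≈ 60.68 hPa.
P_c ≤ 1011 − 60.68 = 950.32, so the highest integer P_c is 950 hPa.

950 hPa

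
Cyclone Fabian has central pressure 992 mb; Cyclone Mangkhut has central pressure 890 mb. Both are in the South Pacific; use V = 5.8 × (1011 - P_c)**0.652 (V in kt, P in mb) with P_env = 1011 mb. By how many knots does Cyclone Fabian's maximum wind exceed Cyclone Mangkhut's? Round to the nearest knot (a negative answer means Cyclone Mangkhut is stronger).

Cyclone Fabian: ΔP = 19; V ≈ 5.8 × 19^0.652 ≈ 39.55 kt.
Cyclone Mangkhut: ΔP = 121; V ≈ 5.8 × 121^0.652 ≈ 132.25 kt.
Difference ≈ 39.55 − 132.25 = -92.70 → -93 kt.

-93 kt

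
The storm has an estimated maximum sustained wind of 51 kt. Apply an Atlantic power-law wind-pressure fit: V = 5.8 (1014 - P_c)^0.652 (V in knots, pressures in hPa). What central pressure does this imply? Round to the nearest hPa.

986 hPa

ΔP = (V / 5.8)^(1/0.652) = (51/5.8)^1.534.
51/5.8 = 8.793; 8.793^1.534 ≈ 28.06 hPa.
P_c = 1014 − 28.06 = 985.94 ≈ 986 hPa.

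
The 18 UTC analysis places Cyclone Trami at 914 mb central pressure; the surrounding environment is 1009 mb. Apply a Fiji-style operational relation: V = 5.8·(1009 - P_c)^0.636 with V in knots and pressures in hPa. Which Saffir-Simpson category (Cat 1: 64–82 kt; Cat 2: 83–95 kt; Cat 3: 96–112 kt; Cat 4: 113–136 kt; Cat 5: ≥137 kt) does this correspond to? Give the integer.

3

ΔP = 1009 − 914 = 95 mb.
V ≈ 5.8 × 95^0.636 = 5.8 × 18.11 ≈ 105 kt.
105 kt falls in the Category 3 band.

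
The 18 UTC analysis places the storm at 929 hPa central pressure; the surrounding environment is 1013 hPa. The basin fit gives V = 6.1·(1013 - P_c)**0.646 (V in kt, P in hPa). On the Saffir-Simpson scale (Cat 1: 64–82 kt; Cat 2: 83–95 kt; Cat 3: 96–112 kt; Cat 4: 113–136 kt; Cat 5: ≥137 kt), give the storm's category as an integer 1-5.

3

ΔP = 1013 − 929 = 84 hPa.
V ≈ 6.1 × 84^0.646 = 6.1 × 17.50 ≈ 107 kt.
107 kt falls in the Category 3 band.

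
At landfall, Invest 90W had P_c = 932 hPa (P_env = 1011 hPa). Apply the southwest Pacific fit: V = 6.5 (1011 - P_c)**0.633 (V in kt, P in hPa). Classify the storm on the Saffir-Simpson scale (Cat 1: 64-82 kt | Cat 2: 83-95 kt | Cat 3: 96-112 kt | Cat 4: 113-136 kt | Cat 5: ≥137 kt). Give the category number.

ΔP = 1011 − 932 = 79 hPa.
V ≈ 6.5 × 79^0.633 = 6.5 × 15.89 ≈ 103 kt.
103 kt falls in the Category 3 band.

3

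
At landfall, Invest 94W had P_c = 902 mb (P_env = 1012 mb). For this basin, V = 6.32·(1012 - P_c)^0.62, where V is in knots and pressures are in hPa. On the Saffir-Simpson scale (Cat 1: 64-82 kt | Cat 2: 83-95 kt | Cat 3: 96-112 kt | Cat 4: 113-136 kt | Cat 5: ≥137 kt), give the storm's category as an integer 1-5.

ΔP = 1012 − 902 = 110 mb.
V ≈ 6.32 × 110^0.62 = 6.32 × 18.44 ≈ 117 kt.
117 kt falls in the Category 4 band.

4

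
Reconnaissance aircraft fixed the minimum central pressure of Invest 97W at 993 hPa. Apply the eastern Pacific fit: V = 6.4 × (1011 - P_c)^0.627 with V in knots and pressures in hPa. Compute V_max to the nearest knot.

ΔP = 1011 − 993 = 18 hPa.
18^0.627 ≈ 6.124.
V ≈ 6.4 × 6.124 ≈ 39.2 kt.

39 kt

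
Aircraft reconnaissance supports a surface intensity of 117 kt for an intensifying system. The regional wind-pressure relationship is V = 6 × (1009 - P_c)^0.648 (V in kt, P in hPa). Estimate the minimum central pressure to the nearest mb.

911 mb

ΔP = (V / 6)^(1/0.648) = (117/6)^1.543.
117/6 = 19.500; 19.500^1.543 ≈ 97.90 mb.
P_c = 1009 − 97.90 = 911.10 ≈ 911 mb.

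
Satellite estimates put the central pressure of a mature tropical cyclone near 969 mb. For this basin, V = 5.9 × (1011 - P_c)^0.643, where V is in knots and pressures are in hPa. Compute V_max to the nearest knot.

65 kt

ΔP = 1011 − 969 = 42 mb.
42^0.643 ≈ 11.060.
V ≈ 5.9 × 11.060 ≈ 65.3 kt.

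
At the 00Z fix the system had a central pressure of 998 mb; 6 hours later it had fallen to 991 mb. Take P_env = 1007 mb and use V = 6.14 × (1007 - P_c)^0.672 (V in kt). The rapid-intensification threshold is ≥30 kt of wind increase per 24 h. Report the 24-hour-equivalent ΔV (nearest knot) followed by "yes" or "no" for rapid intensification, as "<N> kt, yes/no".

51 kt, yes

V₁: ΔP = 9, V ≈ 6.14 × 9^0.672 ≈ 26.88 kt.
V₂: ΔP = 16, V ≈ 6.14 × 16^0.672 ≈ 39.57 kt.
ΔV over 6 h = 12.69 kt → 24 h equivalent = 12.69 × 24/6 ≈ 50.76 kt.
51 kt ≥ 30 kt ⇒ rapid intensification.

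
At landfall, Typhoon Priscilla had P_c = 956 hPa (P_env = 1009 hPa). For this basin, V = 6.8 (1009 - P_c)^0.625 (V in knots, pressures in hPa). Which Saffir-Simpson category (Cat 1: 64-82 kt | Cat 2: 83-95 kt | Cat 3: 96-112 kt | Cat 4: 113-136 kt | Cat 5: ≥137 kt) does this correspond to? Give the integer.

ΔP = 1009 − 956 = 53 hPa.
V ≈ 6.8 × 53^0.625 = 6.8 × 11.96 ≈ 81 kt.
81 kt falls in the Category 1 band.

1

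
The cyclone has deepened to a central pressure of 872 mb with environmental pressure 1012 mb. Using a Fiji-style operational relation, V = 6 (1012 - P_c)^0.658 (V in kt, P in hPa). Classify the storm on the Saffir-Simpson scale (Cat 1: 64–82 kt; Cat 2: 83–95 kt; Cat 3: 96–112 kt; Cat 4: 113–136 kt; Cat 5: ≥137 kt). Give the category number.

ΔP = 1012 − 872 = 140 mb.
V ≈ 6 × 140^0.658 = 6 × 25.83 ≈ 155 kt.
155 kt falls in the Category 5 band.

5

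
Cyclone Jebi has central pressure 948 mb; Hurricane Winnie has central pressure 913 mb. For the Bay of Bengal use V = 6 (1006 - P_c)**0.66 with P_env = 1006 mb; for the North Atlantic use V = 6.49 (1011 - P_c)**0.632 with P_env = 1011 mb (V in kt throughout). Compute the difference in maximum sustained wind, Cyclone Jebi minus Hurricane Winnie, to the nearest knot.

-30 kt

Cyclone Jebi: ΔP = 58; V ≈ 6 × 58^0.66 ≈ 87.50 kt.
Hurricane Winnie: ΔP = 98; V ≈ 6.49 × 98^0.632 ≈ 117.68 kt.
Difference ≈ 87.50 − 117.68 = -30.18 → -30 kt.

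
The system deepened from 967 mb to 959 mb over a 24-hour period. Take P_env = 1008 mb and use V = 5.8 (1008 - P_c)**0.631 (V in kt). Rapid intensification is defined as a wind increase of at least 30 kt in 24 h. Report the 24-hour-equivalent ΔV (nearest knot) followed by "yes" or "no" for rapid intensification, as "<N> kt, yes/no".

7 kt, no

V₁: ΔP = 41, V ≈ 5.8 × 41^0.631 ≈ 60.41 kt.
V₂: ΔP = 49, V ≈ 5.8 × 49^0.631 ≈ 67.60 kt.
ΔV over 24 h = 7.19 kt → 24 h equivalent = 7.19 × 24/24 ≈ 7.19 kt.
7 kt < 30 kt ⇒ not rapid intensification.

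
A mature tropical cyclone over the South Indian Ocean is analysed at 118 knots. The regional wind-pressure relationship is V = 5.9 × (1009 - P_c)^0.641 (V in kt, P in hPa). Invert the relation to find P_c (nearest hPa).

902 hPa

ΔP = (V / 5.9)^(1/0.641) = (118/5.9)^1.560.
118/5.9 = 20.000; 20.000^1.560 ≈ 107.07 hPa.
P_c = 1009 − 107.07 = 901.93 ≈ 902 hPa.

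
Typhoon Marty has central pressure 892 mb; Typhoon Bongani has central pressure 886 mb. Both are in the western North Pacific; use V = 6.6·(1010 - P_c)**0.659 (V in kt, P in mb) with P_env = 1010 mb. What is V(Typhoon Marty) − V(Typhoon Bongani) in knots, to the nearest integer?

Typhoon Marty: ΔP = 118; V ≈ 6.6 × 118^0.659 ≈ 153.08 kt.
Typhoon Bongani: ΔP = 124; V ≈ 6.6 × 124^0.659 ≈ 158.16 kt.
Difference ≈ 153.08 − 158.16 = -5.08 → -5 kt.

-5 kt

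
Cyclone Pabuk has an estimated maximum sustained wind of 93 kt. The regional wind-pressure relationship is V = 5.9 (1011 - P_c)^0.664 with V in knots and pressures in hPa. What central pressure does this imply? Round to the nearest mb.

947 mb

ΔP = (V / 5.9)^(1/0.664) = (93/5.9)^1.506.
93/5.9 = 15.763; 15.763^1.506 ≈ 63.63 mb.
P_c = 1011 − 63.63 = 947.37 ≈ 947 mb.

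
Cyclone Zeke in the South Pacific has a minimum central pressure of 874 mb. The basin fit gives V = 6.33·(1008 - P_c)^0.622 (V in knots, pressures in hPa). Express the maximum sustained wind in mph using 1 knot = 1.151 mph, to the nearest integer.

ΔP = 1008 − 874 = 134 mb.
V ≈ 6.33 × 134^0.622 = 6.33 × 21.041 ≈ 133.187 kt.
133.187 × 1.151 ≈ 153.30 mph → 153 mph.

153 mph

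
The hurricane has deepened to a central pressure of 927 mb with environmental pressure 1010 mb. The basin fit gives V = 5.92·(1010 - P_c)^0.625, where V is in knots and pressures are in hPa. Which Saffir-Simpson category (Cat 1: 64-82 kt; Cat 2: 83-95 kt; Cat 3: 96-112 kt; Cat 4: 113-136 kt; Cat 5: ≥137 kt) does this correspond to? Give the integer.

ΔP = 1010 − 927 = 83 mb.
V ≈ 5.92 × 83^0.625 = 5.92 × 15.83 ≈ 94 kt.
94 kt falls in the Category 2 band.

2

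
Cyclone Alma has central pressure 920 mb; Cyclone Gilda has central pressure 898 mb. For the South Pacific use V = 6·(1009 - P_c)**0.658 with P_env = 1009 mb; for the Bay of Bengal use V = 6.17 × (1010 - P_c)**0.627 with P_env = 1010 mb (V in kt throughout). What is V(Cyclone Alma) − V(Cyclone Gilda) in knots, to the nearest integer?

-4 kt

Cyclone Alma: ΔP = 89; V ≈ 6 × 89^0.658 ≈ 115.04 kt.
Cyclone Gilda: ΔP = 112; V ≈ 6.17 × 112^0.627 ≈ 118.89 kt.
Difference ≈ 115.04 − 118.89 = -3.85 → -4 kt.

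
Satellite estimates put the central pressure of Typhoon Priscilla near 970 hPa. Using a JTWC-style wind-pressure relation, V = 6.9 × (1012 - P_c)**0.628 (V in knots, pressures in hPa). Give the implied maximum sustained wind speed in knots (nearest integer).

ΔP = 1012 − 970 = 42 hPa.
42^0.628 ≈ 10.457.
V ≈ 6.9 × 10.457 ≈ 72.2 kt.

72 kt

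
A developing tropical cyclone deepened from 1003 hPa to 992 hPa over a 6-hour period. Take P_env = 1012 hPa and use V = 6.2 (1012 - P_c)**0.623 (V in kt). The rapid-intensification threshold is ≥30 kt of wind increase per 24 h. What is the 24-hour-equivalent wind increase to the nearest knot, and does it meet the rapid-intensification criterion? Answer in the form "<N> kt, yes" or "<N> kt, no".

63 kt, yes

V₁: ΔP = 9, V ≈ 6.2 × 9^0.623 ≈ 24.37 kt.
V₂: ΔP = 20, V ≈ 6.2 × 20^0.623 ≈ 40.08 kt.
ΔV over 6 h = 15.71 kt → 24 h equivalent = 15.71 × 24/6 ≈ 62.84 kt.
63 kt ≥ 30 kt ⇒ rapid intensification.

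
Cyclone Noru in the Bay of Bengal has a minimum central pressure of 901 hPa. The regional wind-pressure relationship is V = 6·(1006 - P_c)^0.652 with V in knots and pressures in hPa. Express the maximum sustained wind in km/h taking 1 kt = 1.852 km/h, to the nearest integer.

ΔP = 1006 − 901 = 105 hPa.
V ≈ 6 × 105^0.652 = 6 × 20.788 ≈ 124.729 kt.
124.729 × 1.852 ≈ 231.00 km/h → 231 km/h.

231 km/h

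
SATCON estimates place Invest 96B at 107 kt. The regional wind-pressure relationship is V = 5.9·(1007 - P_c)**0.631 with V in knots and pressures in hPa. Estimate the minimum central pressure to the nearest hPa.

908 hPa

ΔP = (V / 5.9)^(1/0.631) = (107/5.9)^1.585.
107/5.9 = 18.136; 18.136^1.585 ≈ 98.74 hPa.
P_c = 1007 − 98.74 = 908.26 ≈ 908 hPa.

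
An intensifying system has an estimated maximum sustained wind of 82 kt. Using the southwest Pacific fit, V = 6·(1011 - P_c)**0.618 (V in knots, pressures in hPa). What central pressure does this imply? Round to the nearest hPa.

942 hPa

ΔP = (V / 6)^(1/0.618) = (82/6)^1.618.
82/6 = 13.667; 13.667^1.618 ≈ 68.81 hPa.
P_c = 1011 − 68.81 = 942.19 ≈ 942 hPa.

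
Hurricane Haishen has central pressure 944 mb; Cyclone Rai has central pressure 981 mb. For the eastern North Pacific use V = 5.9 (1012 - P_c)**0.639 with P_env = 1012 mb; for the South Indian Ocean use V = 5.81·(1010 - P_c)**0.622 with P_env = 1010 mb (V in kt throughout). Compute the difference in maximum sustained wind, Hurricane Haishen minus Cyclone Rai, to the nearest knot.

40 kt

Hurricane Haishen: ΔP = 68; V ≈ 5.9 × 68^0.639 ≈ 87.46 kt.
Cyclone Rai: ΔP = 29; V ≈ 5.81 × 29^0.622 ≈ 47.18 kt.
Difference ≈ 87.46 − 47.18 = 40.28 → 40 kt.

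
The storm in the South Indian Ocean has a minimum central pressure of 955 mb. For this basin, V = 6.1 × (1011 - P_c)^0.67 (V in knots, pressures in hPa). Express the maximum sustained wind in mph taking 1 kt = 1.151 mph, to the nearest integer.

ΔP = 1011 − 955 = 56 mb.
V ≈ 6.1 × 56^0.67 = 6.1 × 14.835 ≈ 90.493 kt.
90.493 × 1.151 ≈ 104.16 mph → 104 mph.

104 mph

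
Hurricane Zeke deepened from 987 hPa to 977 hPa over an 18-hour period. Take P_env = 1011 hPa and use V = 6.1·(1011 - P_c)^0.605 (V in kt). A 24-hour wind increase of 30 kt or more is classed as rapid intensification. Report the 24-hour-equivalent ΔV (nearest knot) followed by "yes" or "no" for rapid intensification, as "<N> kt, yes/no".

13 kt, no

V₁: ΔP = 24, V ≈ 6.1 × 24^0.605 ≈ 41.72 kt.
V₂: ΔP = 34, V ≈ 6.1 × 34^0.605 ≈ 51.51 kt.
ΔV over 18 h = 9.79 kt → 24 h equivalent = 9.79 × 24/18 ≈ 13.05 kt.
13 kt < 30 kt ⇒ not rapid intensification.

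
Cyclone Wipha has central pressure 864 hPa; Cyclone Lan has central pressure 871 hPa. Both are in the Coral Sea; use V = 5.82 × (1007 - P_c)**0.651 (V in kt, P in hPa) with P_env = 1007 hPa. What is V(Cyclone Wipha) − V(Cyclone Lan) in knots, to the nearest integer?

Cyclone Wipha: ΔP = 143; V ≈ 5.82 × 143^0.651 ≈ 147.25 kt.
Cyclone Lan: ΔP = 136; V ≈ 5.82 × 136^0.651 ≈ 142.51 kt.
Difference ≈ 147.25 − 142.51 = 4.74 → 5 kt.

5 kt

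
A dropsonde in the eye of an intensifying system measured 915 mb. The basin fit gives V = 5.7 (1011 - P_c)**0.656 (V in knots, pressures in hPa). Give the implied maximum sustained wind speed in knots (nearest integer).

ΔP = 1011 − 915 = 96 mb.
96^0.656 ≈ 19.970.
V ≈ 5.7 × 19.970 ≈ 113.8 kt.

114 kt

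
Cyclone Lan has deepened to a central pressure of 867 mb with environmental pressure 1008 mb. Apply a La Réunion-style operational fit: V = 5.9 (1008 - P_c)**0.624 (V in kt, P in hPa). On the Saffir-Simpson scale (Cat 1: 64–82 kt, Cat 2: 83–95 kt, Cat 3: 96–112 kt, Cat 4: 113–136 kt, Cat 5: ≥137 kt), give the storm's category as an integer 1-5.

ΔP = 1008 − 867 = 141 mb.
V ≈ 5.9 × 141^0.624 = 5.9 × 21.93 ≈ 129 kt.
129 kt falls in the Category 4 band.

4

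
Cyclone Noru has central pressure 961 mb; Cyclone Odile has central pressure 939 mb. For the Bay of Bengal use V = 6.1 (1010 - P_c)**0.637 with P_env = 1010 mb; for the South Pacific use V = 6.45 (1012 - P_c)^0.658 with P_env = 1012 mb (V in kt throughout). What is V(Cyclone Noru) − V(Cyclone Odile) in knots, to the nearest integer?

Cyclone Noru: ΔP = 49; V ≈ 6.1 × 49^0.637 ≈ 72.78 kt.
Cyclone Odile: ΔP = 73; V ≈ 6.45 × 73^0.658 ≈ 108.55 kt.
Difference ≈ 72.78 − 108.55 = -35.77 → -36 kt.

-36 kt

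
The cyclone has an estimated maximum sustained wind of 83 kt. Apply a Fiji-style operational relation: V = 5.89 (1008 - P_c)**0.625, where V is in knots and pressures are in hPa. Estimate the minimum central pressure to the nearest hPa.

ΔP = (V / 5.89)^(1/0.625) = (83/5.89)^1.600.
83/5.89 = 14.092; 14.092^1.600 ≈ 68.92 hPa.
P_c = 1008 − 68.92 = 939.08 ≈ 939 hPa.

939 hPa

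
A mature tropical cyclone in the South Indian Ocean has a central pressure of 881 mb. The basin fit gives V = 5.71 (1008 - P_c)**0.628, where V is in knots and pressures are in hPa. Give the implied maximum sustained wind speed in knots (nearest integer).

120 kt

ΔP = 1008 − 881 = 127 mb.
127^0.628 ≈ 20.950.
V ≈ 5.71 × 20.950 ≈ 119.6 kt.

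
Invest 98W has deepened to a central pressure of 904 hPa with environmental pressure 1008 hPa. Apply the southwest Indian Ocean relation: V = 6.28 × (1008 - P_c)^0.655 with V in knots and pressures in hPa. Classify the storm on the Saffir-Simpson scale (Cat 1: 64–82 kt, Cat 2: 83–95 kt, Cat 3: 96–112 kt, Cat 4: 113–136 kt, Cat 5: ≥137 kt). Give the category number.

4

ΔP = 1008 − 904 = 104 hPa.
V ≈ 6.28 × 104^0.655 = 6.28 × 20.95 ≈ 132 kt.
132 kt falls in the Category 4 band.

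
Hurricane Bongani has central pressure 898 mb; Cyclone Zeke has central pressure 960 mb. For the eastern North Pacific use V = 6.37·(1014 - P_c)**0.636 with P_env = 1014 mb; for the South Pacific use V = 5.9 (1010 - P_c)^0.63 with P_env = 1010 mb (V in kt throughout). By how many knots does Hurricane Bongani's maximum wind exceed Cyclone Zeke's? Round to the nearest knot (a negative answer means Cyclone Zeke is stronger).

62 kt

Hurricane Bongani: ΔP = 116; V ≈ 6.37 × 116^0.636 ≈ 130.96 kt.
Cyclone Zeke: ΔP = 50; V ≈ 5.9 × 50^0.63 ≈ 69.38 kt.
Difference ≈ 130.96 − 69.38 = 61.58 → 62 kt.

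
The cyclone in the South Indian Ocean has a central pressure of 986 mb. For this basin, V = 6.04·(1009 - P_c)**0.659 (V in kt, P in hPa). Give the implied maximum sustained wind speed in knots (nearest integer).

ΔP = 1009 − 986 = 23 mb.
23^0.659 ≈ 7.895.
V ≈ 6.04 × 7.895 ≈ 47.7 kt.

48 kt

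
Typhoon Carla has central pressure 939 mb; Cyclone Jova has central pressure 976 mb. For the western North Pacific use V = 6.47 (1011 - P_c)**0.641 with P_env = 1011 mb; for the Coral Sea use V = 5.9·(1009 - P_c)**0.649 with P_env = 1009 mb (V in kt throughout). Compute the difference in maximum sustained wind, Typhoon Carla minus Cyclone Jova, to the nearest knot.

Typhoon Carla: ΔP = 72; V ≈ 6.47 × 72^0.641 ≈ 100.34 kt.
Cyclone Jova: ΔP = 33; V ≈ 5.9 × 33^0.649 ≈ 57.06 kt.
Difference ≈ 100.34 − 57.06 = 43.28 → 43 kt.

43 kt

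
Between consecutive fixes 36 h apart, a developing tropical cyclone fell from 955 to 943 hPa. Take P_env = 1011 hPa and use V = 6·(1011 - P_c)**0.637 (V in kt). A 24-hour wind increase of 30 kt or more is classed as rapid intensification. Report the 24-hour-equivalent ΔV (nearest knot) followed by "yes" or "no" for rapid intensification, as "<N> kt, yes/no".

7 kt, no

V₁: ΔP = 56, V ≈ 6 × 56^0.637 ≈ 77.94 kt.
V₂: ΔP = 68, V ≈ 6 × 68^0.637 ≈ 88.20 kt.
ΔV over 36 h = 10.26 kt → 24 h equivalent = 10.26 × 24/36 ≈ 6.84 kt.
7 kt < 30 kt ⇒ not rapid intensification.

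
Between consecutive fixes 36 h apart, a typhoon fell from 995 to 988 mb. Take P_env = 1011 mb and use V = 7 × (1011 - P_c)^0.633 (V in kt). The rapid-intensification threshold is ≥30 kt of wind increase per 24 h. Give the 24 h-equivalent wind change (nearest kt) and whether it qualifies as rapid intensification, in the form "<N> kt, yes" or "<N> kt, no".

V₁: ΔP = 16, V ≈ 7 × 16^0.633 ≈ 40.49 kt.
V₂: ΔP = 23, V ≈ 7 × 23^0.633 ≈ 50.94 kt.
ΔV over 36 h = 10.45 kt → 24 h equivalent = 10.45 × 24/36 ≈ 6.97 kt.
7 kt < 30 kt ⇒ not rapid intensification.

7 kt, no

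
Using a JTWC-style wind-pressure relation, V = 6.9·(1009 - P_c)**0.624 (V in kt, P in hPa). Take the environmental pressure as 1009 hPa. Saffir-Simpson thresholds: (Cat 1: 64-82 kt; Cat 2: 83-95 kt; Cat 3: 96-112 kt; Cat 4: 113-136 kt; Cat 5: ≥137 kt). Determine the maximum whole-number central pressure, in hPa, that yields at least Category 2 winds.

Category 2 begins at V = 83 kt.
Required ΔP = (83/6.9)^(1/0.624) = 12.029^1.603 ≈ 53.84 hPa.
P_c ≤ 1009 − 53.84 = 955.16, so the highest integer P_c is 955 hPa.

955 hPa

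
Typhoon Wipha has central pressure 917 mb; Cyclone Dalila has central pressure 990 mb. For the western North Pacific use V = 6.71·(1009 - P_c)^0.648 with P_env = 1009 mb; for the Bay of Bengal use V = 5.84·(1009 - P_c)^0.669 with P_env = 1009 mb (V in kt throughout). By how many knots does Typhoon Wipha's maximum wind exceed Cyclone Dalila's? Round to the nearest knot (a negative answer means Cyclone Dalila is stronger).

Typhoon Wipha: ΔP = 92; V ≈ 6.71 × 92^0.648 ≈ 125.68 kt.
Cyclone Dalila: ΔP = 19; V ≈ 5.84 × 19^0.669 ≈ 41.87 kt.
Difference ≈ 125.68 − 41.87 = 83.81 → 84 kt.

84 kt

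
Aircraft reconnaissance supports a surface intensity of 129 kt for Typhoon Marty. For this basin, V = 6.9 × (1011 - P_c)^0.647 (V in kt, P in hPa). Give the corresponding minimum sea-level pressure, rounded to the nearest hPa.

ΔP = (V / 6.9)^(1/0.647) = (129/6.9)^1.546.
129/6.9 = 18.696; 18.696^1.546 ≈ 92.38 hPa.
P_c = 1011 − 92.38 = 918.62 ≈ 919 hPa.

919 hPa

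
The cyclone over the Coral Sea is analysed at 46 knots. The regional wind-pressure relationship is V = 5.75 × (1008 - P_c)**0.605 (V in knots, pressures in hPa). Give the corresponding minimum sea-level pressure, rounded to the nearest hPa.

977 hPa

ΔP = (V / 5.75)^(1/0.605) = (46/5.75)^1.653.
46/5.75 = 8.000; 8.000^1.653 ≈ 31.10 hPa.
P_c = 1008 − 31.10 = 976.90 ≈ 977 hPa.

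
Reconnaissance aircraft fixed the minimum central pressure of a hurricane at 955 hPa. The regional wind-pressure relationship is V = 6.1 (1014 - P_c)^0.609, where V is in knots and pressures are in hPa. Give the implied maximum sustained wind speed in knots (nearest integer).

73 kt

ΔP = 1014 − 955 = 59 hPa.
59^0.609 ≈ 11.980.
V ≈ 6.1 × 11.980 ≈ 73.1 kt.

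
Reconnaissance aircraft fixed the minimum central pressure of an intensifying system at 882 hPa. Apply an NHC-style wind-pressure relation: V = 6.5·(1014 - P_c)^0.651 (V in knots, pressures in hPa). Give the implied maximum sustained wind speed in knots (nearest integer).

156 kt

ΔP = 1014 − 882 = 132 hPa.
132^0.651 ≈ 24.016.
V ≈ 6.5 × 24.016 ≈ 156.1 kt.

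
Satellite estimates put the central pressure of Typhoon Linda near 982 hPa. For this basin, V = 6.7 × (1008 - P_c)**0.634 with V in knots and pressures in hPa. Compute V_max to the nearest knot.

ΔP = 1008 − 982 = 26 hPa.
26^0.634 ≈ 7.890.
V ≈ 6.7 × 7.890 ≈ 52.9 kt.

53 kt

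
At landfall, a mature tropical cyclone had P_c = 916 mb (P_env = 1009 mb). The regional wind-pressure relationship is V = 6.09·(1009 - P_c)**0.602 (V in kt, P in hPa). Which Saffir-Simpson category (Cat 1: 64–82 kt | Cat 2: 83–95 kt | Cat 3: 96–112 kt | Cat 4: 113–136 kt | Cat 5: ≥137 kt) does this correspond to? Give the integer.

2

ΔP = 1009 − 916 = 93 mb.
V ≈ 6.09 × 93^0.602 = 6.09 × 15.31 ≈ 93 kt.
93 kt falls in the Category 2 band.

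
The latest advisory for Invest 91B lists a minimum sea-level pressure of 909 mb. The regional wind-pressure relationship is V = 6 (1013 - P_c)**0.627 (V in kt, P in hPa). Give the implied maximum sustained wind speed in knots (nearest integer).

110 kt

ΔP = 1013 − 909 = 104 mb.
104^0.627 ≈ 18.394.
V ≈ 6 × 18.394 ≈ 110.4 kt.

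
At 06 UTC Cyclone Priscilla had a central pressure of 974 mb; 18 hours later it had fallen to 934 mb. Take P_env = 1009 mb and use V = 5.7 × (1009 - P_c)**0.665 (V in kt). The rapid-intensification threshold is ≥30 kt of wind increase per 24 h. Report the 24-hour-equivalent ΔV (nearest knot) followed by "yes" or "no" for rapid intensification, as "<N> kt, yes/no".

V₁: ΔP = 35, V ≈ 5.7 × 35^0.665 ≈ 60.63 kt.
V₂: ΔP = 75, V ≈ 5.7 × 75^0.665 ≈ 100.64 kt.
ΔV over 18 h = 40.01 kt → 24 h equivalent = 40.01 × 24/18 ≈ 53.35 kt.
53 kt ≥ 30 kt ⇒ rapid intensification.

53 kt, yes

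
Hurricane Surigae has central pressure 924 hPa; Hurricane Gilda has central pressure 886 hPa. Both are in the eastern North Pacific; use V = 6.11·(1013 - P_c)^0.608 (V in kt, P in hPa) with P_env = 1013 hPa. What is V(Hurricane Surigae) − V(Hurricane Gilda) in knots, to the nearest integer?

-23 kt

Hurricane Surigae: ΔP = 89; V ≈ 6.11 × 89^0.608 ≈ 93.60 kt.
Hurricane Gilda: ΔP = 127; V ≈ 6.11 × 127^0.608 ≈ 116.19 kt.
Difference ≈ 93.60 − 116.19 = -22.59 → -23 kt.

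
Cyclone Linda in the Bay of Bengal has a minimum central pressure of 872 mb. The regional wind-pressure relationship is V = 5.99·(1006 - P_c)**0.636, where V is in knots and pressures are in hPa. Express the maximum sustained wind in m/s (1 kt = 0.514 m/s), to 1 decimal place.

ΔP = 1006 − 872 = 134 mb.
V ≈ 5.99 × 134^0.636 = 5.99 × 22.534 ≈ 134.979 kt.
134.979 × 0.514 ≈ 69.38 m/s → 69.4 m/s.

69.4 m/s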